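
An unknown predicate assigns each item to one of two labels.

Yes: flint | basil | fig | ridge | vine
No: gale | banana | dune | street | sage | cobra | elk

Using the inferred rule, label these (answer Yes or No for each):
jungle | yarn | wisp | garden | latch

Looking at the examples, the only property every 'Yes' case has and every 'No' case lacks is: contains 'i'.
No: jungle, since no 'i'. No: yarn, since no 'i'. Yes: wisp, since has 'i'. No: garden, since no 'i'. No: latch, since no 'i'.

No, No, Yes, No, No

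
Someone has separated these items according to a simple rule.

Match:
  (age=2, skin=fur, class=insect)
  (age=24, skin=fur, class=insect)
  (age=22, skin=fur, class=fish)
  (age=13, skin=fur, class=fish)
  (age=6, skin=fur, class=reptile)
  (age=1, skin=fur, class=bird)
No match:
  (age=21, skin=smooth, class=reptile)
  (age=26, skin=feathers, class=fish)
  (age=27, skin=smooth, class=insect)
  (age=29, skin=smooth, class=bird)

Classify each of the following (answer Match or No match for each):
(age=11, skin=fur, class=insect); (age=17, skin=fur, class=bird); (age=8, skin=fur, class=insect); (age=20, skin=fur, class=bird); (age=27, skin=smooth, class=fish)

Comparing the two groups points to one rule — skin is fur.
(age=11, skin=fur, class=insect) → skin is fur → Match.
(age=17, skin=fur, class=bird) → skin is fur → Match.
(age=8, skin=fur, class=insect) → skin is fur → Match.
(age=20, skin=fur, class=bird) → skin is fur → Match.
(age=27, skin=smooth, class=fish) → skin is smooth → No match.

Match, Match, Match, Match, No match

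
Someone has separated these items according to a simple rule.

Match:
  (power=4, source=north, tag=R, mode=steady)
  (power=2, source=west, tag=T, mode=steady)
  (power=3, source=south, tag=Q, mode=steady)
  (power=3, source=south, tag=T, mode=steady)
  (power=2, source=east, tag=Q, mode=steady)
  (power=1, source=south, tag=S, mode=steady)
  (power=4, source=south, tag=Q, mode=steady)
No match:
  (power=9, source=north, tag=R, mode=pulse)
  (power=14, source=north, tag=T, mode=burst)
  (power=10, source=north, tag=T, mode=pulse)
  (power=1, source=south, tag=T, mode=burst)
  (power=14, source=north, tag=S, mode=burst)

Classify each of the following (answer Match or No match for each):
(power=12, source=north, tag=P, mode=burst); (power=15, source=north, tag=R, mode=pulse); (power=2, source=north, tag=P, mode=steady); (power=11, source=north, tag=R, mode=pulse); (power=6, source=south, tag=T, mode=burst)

No match, No match, Match, No match, No match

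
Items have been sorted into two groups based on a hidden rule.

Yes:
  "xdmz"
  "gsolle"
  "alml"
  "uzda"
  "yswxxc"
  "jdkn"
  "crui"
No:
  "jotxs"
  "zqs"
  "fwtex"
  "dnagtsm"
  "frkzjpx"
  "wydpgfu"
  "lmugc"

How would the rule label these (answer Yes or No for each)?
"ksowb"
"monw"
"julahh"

No, Yes, Yes

Comparing the two groups points to one rule — even length.
No: "ksowb", since length 5.
Yes: "monw", since length 4.
Yes: "julahh", since length 6.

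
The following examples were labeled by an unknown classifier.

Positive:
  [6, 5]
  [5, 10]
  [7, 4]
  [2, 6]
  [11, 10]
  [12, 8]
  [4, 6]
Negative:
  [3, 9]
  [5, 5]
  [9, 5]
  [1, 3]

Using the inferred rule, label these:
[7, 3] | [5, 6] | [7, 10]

'Positive' ⟺ product is even.
Negative: [7, 3], since 7·3 = 21.
Positive: [5, 6], since 5·6 = 30.
Positive: [7, 10], since 7·10 = 70.

Negative, Positive, Positive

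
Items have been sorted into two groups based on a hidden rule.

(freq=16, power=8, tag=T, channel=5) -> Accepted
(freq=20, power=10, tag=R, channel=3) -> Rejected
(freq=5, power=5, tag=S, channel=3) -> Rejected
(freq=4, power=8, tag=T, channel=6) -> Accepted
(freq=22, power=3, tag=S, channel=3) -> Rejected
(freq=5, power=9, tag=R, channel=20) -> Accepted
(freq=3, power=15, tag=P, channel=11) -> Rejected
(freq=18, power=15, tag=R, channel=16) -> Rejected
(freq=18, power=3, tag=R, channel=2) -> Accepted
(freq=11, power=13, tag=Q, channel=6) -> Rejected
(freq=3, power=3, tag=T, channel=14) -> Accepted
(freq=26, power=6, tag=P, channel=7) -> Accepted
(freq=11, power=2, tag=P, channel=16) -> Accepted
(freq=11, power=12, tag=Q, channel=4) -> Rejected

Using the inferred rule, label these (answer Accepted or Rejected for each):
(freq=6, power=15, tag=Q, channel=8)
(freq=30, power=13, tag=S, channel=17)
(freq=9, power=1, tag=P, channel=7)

Every 'Accepted' example satisfies: power ≤ 9 AND channel ≠ 3. None of the 'Rejected' examples do.
(freq=6, power=15, tag=Q, channel=8): Rejected (power = 15, channel = 8). (freq=30, power=13, tag=S, channel=17): Rejected (power = 13, channel = 17). (freq=9, power=1, tag=P, channel=7): Accepted (power = 1, channel = 7).

Rejected, Rejected, Accepted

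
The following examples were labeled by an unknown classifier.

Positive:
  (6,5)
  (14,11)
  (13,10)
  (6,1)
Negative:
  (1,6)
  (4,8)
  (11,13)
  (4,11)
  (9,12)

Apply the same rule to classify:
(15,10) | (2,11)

Positive, Negative

One predicate separates the groups cleanly: first > second.
(15,10): Positive (15 > 10).
(2,11): Negative (2 < 11).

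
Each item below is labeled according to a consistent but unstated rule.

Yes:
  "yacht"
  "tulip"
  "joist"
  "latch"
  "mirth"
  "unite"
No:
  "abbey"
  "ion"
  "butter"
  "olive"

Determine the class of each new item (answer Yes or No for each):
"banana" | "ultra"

The common property of the 'Yes' items is: odd length AND contains 't'. No 'No' item has it.
"banana" → length 6, no 't' → No. "ultra" → length 5, has 't' → Yes.

No, Yes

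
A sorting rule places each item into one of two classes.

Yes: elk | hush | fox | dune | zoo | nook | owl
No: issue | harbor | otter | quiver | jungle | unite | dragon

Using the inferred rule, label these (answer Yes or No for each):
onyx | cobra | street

The classifier is using: length ≤ 4.
onyx — length 4, hence Yes. cobra — length 5, hence No. street — length 6, hence No.

Yes, No, No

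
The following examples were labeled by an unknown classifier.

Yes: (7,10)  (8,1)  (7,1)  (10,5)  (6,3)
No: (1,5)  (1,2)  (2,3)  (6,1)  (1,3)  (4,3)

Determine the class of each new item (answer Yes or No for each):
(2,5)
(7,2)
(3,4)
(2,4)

No, Yes, No, No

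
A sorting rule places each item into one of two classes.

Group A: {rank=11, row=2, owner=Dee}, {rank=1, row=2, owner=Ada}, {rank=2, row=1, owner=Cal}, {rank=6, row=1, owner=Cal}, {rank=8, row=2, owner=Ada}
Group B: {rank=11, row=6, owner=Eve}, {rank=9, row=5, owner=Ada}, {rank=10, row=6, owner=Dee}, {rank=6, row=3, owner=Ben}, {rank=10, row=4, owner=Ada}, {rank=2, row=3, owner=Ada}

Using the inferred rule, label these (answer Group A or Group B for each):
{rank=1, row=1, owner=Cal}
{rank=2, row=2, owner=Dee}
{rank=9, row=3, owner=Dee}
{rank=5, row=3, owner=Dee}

Group A, Group A, Group B, Group B

The rule appears to be: row ≤ 2.
{rank=1, row=1, owner=Cal}: Group A (row = 1). {rank=2, row=2, owner=Dee}: Group A (row = 2). {rank=9, row=3, owner=Dee}: Group B (row = 3). {rank=5, row=3, owner=Dee}: Group B (row = 3).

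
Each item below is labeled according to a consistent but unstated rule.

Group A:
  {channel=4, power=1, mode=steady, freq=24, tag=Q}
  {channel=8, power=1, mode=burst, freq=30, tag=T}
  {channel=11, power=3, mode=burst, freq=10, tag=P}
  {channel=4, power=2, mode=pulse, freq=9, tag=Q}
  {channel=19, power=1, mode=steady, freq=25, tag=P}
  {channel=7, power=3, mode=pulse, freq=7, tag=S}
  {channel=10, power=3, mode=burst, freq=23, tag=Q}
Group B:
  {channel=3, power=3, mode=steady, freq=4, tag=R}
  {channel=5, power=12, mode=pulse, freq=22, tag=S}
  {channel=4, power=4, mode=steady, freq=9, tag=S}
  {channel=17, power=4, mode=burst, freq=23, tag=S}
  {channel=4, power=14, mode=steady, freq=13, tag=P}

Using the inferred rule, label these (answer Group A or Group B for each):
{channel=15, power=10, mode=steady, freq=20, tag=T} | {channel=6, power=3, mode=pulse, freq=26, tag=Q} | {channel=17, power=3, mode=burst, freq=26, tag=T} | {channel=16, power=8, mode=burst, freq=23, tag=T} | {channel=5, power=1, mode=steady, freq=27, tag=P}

Group B, Group A, Group A, Group B, Group A

'Group A' ⟺ freq ≥ 7 AND power ≤ 3.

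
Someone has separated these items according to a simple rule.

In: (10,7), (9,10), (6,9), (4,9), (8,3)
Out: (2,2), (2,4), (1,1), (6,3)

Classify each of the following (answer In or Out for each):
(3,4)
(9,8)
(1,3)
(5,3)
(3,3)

Out, In, Out, Out, Out

'In' ⟺ sum ≥ 11.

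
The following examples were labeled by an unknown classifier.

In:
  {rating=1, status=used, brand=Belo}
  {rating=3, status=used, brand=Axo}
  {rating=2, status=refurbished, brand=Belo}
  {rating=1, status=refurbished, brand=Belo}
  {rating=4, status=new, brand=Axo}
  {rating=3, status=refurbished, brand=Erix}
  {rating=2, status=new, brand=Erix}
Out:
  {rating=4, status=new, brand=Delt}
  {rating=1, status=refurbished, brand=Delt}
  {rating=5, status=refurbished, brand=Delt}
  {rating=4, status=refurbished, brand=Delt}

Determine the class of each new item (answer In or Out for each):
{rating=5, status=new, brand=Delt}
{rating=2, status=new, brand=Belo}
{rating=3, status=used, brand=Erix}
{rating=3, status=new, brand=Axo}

Out, In, In, In

Checking candidate rules against both groups, what survives is: brand is not Delt.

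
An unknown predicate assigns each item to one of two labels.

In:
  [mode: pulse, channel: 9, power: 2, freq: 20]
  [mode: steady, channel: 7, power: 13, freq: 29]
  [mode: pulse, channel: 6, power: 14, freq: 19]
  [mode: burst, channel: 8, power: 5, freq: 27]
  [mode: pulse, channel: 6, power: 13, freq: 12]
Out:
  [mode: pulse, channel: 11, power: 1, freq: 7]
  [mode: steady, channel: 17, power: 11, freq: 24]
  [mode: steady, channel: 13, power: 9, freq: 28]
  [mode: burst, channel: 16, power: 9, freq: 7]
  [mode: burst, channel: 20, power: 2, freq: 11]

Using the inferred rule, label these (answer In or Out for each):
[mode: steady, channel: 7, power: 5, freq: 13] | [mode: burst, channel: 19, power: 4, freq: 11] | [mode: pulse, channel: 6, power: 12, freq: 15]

In, Out, In

Every 'In' example satisfies: channel ≤ 9. None of the 'Out' examples do.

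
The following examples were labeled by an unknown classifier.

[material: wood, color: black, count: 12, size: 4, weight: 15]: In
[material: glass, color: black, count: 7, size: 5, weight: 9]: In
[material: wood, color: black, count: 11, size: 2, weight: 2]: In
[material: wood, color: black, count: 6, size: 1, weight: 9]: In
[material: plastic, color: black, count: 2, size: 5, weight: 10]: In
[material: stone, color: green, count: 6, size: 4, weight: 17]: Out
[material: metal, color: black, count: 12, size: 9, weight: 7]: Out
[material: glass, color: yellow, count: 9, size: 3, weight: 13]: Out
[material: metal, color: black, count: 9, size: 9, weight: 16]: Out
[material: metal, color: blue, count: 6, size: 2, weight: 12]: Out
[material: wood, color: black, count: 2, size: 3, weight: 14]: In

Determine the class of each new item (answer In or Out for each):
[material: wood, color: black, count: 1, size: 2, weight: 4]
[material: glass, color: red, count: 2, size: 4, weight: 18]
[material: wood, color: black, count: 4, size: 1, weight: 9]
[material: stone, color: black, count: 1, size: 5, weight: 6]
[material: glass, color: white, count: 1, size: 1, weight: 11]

All 'In' examples share one property — color is black AND size ≤ 5 — and every 'Out' example lacks it.

In, Out, In, In, Out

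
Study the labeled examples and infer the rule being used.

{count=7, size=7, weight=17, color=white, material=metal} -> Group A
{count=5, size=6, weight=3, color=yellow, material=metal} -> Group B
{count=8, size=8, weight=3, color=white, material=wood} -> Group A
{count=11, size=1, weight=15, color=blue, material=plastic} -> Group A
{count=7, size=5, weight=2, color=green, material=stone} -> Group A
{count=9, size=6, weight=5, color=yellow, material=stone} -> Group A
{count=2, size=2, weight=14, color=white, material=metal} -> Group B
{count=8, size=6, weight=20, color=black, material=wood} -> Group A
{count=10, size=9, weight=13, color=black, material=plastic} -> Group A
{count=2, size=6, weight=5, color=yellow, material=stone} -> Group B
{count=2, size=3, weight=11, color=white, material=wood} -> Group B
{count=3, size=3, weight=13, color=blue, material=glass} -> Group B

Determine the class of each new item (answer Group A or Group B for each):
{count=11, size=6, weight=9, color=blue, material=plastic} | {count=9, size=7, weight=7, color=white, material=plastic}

One predicate separates the groups cleanly: count ≥ 7.
{count=11, size=6, weight=9, color=blue, material=plastic}: count = 11, meets the rule → Group A. {count=9, size=7, weight=7, color=white, material=plastic}: count = 9, meets the rule → Group A.

Group A, Group A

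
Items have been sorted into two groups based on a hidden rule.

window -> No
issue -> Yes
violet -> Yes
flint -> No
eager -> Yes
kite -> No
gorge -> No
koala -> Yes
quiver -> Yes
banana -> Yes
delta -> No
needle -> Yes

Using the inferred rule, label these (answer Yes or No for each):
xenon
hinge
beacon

No, No, Yes

One predicate separates the groups cleanly: has ≥ 3 vowels.
No: xenon, since 2 vowels. No: hinge, since 2 vowels. Yes: beacon, since 3 vowels.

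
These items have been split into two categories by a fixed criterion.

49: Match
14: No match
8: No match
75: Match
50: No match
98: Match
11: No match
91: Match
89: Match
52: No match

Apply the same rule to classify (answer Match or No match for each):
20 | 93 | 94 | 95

The classifier is using: digit sum ≥ 9.

No match, Match, Match, Match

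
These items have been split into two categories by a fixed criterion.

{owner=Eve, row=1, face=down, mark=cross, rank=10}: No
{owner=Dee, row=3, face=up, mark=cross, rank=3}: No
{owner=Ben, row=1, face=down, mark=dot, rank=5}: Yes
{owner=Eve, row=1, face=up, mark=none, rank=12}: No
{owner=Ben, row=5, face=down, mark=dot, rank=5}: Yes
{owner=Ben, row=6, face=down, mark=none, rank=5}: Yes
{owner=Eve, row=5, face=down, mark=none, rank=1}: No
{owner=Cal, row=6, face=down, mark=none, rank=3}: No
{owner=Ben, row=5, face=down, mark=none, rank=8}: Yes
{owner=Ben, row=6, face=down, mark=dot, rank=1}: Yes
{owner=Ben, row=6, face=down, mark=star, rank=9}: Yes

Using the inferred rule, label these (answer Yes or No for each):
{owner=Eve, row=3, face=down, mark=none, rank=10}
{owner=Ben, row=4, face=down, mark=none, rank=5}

One predicate separates the groups cleanly: owner is Ben.
{owner=Eve, row=3, face=down, mark=none, rank=10}: owner is Eve, lacks this property → No.
{owner=Ben, row=4, face=down, mark=none, rank=5}: owner is Ben, passes → Yes.

No, Yes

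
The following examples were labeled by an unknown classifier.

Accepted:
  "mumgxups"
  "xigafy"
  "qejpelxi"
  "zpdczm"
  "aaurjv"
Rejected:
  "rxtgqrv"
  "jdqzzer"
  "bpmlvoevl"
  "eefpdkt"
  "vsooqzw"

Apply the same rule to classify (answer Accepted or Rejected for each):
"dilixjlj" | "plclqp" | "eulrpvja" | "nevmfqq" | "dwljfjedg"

The common property of the 'Accepted' items is: even length. No 'Rejected' item has it.
"dilixjlj" → length 8 → Accepted. "plclqp" → length 6 → Accepted. "eulrpvja" → length 8 → Accepted. "nevmfqq" → length 7 → Rejected. "dwljfjedg" → length 9 → Rejected.

Accepted, Accepted, Accepted, Rejected, Rejected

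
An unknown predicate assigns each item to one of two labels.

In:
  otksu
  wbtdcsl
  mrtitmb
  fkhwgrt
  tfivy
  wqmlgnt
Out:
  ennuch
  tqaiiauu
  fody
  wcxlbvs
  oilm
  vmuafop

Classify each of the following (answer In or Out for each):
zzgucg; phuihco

Out, Out

Rule: odd length AND contains 't'. This holds for each 'In' example and fails for each 'Out' one.
zzgucg: length 6, no 't', does not fit → Out. phuihco: length 7, no 't', does not fit → Out.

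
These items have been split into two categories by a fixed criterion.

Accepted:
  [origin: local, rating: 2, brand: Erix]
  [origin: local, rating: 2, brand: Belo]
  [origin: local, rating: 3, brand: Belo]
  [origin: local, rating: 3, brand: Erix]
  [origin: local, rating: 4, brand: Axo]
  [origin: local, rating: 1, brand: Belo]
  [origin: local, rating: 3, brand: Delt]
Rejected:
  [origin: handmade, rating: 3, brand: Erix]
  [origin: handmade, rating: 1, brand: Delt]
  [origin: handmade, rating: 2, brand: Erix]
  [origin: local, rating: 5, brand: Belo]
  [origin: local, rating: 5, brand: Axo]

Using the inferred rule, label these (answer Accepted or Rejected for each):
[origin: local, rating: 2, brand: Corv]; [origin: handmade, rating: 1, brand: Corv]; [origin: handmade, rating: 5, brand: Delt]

The classifier is using: origin is local AND rating ≤ 4.
[origin: local, rating: 2, brand: Corv] — origin is local, rating = 2, hence Accepted. [origin: handmade, rating: 1, brand: Corv] — origin is handmade, rating = 1, hence Rejected. [origin: handmade, rating: 5, brand: Delt] — origin is handmade, rating = 5, hence Rejected.

Accepted, Rejected, Rejected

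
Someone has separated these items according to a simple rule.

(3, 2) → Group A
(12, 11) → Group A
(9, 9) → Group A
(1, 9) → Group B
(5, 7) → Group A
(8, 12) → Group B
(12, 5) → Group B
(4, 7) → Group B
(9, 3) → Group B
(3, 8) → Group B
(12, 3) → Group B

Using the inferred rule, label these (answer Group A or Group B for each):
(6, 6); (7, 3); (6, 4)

Every 'Group A' example satisfies: |first − second| ≤ 2. None of the 'Group B' examples do.
(6, 6): |6−6| = 0, meets the rule → Group A. (7, 3): |7−3| = 4, does not fit → Group B. (6, 4): |6−4| = 2, meets the rule → Group A.

Group A, Group B, Group A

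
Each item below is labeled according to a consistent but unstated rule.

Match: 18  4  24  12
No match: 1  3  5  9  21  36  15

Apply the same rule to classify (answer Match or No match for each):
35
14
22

No match, Match, Match

The pattern is that an item is 'Match' exactly when: even AND at most 24.
35: No match (35 is odd, 35 > 24). 14: Match (14 is even, 14 ≤ 24). 22: Match (22 is even, 22 ≤ 24).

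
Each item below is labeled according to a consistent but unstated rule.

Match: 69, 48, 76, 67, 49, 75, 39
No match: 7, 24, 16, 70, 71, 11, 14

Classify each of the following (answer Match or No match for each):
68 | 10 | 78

The simplest hypothesis consistent with all the labels is: digit sum ≥ 9.
68 → digit sum 6+8 = 14 → Match.
10 → digit sum 1+0 = 1 → No match.
78 → digit sum 7+8 = 15 → Match.

Match, No match, Match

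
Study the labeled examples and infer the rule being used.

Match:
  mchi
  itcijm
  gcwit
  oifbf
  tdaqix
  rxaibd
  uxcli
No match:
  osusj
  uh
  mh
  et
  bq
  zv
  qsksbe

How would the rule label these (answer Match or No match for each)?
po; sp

The common property of the 'Match' items is: contains 'i'. No 'No match' item has it.

No match, No match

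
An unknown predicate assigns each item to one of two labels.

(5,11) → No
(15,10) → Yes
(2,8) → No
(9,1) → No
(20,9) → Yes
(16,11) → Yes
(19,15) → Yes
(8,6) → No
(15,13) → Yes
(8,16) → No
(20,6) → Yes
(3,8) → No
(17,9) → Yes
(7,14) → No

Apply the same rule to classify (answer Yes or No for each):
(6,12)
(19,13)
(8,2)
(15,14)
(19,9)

No, Yes, No, Yes, Yes

The distinguishing property — sum ≥ 25 — holds for all the 'Yes' cases and none of the 'No' cases.
(6,12) → 6+12 = 18 → No.
(19,13) → 19+13 = 32 → Yes.
(8,2) → 8+2 = 10 → No.
(15,14) → 15+14 = 29 → Yes.
(19,9) → 19+9 = 28 → Yes.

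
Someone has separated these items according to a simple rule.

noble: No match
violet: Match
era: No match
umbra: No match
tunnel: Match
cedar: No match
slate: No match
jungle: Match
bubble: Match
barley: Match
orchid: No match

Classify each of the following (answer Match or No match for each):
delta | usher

All 'Match' examples share one property — even length AND contains 'e' — and every 'No match' example lacks it.

No match, No match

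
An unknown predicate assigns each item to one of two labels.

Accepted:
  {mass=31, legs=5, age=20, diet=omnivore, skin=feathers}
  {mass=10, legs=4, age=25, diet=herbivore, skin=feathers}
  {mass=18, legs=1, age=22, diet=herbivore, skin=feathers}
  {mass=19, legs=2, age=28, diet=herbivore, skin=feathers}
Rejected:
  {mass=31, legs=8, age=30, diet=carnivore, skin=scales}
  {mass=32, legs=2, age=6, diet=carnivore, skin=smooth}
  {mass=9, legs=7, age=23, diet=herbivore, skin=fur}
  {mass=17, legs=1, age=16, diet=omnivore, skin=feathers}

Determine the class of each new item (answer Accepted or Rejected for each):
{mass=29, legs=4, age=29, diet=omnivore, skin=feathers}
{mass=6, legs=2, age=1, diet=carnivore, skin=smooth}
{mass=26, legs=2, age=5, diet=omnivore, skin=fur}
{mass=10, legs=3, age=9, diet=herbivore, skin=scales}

Accepted, Rejected, Rejected, Rejected

The common property of the 'Accepted' items is: skin is feathers AND age ≥ 20. No 'Rejected' item has it.
{mass=29, legs=4, age=29, diet=omnivore, skin=feathers}: Accepted (skin is feathers, age = 29). {mass=6, legs=2, age=1, diet=carnivore, skin=smooth}: Rejected (skin is smooth, age = 1). {mass=26, legs=2, age=5, diet=omnivore, skin=fur}: Rejected (skin is fur, age = 5). {mass=10, legs=3, age=9, diet=herbivore, skin=scales}: Rejected (skin is scales, age = 9).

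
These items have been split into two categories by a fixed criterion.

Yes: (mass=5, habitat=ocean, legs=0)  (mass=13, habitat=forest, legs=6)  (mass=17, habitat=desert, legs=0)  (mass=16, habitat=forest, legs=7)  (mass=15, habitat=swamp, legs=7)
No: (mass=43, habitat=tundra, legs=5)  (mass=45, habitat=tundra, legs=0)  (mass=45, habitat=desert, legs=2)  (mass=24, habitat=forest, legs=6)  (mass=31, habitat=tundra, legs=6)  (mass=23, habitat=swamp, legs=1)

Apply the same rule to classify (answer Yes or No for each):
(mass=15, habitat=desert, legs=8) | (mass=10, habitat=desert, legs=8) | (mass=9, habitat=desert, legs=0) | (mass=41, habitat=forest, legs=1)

Yes, Yes, Yes, No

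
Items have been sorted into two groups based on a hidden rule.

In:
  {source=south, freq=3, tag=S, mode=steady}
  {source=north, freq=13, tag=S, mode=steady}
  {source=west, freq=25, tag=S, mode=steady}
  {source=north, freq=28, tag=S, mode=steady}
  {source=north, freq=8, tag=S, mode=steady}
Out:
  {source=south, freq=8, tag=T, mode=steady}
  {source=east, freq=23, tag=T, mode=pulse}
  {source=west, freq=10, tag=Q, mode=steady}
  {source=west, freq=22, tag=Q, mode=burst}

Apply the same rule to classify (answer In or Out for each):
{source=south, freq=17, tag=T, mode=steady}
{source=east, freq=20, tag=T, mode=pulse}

'In' ⟺ tag is S.

Out, Out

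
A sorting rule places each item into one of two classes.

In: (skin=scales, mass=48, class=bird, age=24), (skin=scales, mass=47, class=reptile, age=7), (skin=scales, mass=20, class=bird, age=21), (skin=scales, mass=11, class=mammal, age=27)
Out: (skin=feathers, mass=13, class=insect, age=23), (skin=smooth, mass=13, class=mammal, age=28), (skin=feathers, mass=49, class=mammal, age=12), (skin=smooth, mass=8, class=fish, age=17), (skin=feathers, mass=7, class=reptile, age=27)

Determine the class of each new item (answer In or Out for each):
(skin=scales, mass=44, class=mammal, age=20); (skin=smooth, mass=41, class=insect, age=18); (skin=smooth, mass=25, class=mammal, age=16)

The rule appears to be: skin is scales.
(skin=scales, mass=44, class=mammal, age=20) — skin is scales, hence In.
(skin=smooth, mass=41, class=insect, age=18) — skin is smooth, hence Out.
(skin=smooth, mass=25, class=mammal, age=16) — skin is smooth, hence Out.

In, Out, Out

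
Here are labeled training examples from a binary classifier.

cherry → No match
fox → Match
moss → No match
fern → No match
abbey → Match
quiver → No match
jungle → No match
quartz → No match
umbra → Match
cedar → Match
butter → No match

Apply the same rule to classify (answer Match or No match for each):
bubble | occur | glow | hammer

No match, Match, No match, No match

One predicate separates the groups cleanly: odd length.
bubble: No match (length 6). occur: Match (length 5). glow: No match (length 4). hammer: No match (length 6).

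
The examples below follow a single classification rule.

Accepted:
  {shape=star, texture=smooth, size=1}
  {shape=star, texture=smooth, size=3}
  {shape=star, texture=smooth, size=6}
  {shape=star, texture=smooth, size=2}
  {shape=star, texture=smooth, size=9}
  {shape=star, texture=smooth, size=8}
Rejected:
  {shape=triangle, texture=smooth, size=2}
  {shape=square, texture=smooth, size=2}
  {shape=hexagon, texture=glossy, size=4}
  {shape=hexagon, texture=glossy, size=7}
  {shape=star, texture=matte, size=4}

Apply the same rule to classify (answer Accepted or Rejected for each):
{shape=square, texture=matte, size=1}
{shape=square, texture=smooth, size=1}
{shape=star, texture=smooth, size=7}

Rejected, Rejected, Accepted

The distinguishing property — shape is star AND texture is smooth — holds for all the 'Accepted' cases and none of the 'Rejected' cases.
{shape=square, texture=matte, size=1} — shape is square, texture is matte, hence Rejected.
{shape=square, texture=smooth, size=1} — shape is square, texture is smooth, hence Rejected.
{shape=star, texture=smooth, size=7} — shape is star, texture is smooth, hence Accepted.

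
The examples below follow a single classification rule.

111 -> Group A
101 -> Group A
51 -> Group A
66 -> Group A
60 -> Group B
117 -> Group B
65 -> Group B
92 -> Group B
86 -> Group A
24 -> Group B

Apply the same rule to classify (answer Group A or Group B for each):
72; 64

The common property of the 'Group A' items is: ≡ 1 (mod 5). No 'Group B' item has it.
72: 72 mod 5 = 2 — does not satisfy this, so Group B. 64: 64 mod 5 = 4 — does not satisfy this, so Group B.

Group B, Group B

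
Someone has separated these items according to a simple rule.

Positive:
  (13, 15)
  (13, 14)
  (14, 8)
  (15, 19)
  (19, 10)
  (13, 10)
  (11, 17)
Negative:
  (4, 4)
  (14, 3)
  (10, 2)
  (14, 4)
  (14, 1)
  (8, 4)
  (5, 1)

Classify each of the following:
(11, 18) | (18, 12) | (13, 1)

The rule appears to be: sum ≥ 22.

Positive, Positive, Negative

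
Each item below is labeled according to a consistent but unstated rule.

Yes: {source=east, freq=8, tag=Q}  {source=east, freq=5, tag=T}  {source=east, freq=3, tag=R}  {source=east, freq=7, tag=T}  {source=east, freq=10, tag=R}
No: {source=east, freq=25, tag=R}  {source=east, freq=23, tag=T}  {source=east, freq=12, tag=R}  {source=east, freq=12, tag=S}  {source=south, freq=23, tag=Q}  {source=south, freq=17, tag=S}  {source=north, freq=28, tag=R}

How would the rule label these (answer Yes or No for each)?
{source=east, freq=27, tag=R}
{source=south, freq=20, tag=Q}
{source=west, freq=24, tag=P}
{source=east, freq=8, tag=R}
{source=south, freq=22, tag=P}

No, No, No, Yes, No

Every 'Yes' example satisfies: freq ≤ 10. None of the 'No' examples do.
No: {source=east, freq=27, tag=R}, since freq = 27.
No: {source=south, freq=20, tag=Q}, since freq = 20.
No: {source=west, freq=24, tag=P}, since freq = 24.
Yes: {source=east, freq=8, tag=R}, since freq = 8.
No: {source=south, freq=22, tag=P}, since freq = 22.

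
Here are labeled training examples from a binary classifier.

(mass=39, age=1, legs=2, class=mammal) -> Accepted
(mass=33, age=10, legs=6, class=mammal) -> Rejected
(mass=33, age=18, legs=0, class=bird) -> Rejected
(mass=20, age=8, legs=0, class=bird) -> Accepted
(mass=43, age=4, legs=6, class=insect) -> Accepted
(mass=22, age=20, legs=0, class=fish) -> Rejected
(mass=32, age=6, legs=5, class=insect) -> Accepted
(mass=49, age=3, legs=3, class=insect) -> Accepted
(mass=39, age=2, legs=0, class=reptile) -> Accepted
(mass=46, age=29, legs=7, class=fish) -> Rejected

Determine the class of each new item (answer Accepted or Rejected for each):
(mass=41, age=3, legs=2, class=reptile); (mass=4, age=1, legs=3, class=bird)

The pattern is that an item is 'Accepted' exactly when: age ≤ 8.
Accepted: (mass=41, age=3, legs=2, class=reptile), since age = 3.
Accepted: (mass=4, age=1, legs=3, class=bird), since age = 1.

Accepted, Accepted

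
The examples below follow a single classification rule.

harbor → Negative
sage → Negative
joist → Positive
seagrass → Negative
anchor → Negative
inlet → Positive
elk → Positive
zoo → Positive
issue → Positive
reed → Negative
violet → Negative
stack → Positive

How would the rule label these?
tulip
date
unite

The classifier is using: odd length.
tulip: length 5, meets the rule → Positive.
date: length 4, lacks this property → Negative.
unite: length 5, meets the rule → Positive.

Positive, Negative, Positive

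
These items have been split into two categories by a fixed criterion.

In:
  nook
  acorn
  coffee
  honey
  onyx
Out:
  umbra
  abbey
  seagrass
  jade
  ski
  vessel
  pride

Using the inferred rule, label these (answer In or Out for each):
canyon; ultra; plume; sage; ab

Every 'In' example satisfies: contains 'o'. None of the 'Out' examples do.

In, Out, Out, Out, Out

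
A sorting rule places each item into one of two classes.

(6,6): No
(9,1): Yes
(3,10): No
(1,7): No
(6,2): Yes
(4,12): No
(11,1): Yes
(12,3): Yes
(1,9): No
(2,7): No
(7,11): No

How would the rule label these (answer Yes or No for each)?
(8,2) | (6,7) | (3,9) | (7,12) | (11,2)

One predicate separates the groups cleanly: first > second.
Yes: (8,2), since 8 > 2.
No: (6,7), since 6 < 7.
No: (3,9), since 3 < 9.
No: (7,12), since 7 < 12.
Yes: (11,2), since 11 > 2.

Yes, No, No, No, Yes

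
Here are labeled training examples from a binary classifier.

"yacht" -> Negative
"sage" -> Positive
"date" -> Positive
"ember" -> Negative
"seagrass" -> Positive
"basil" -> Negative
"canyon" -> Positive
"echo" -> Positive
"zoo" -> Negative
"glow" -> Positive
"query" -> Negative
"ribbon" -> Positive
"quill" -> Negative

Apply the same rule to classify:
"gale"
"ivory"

Looking at the examples, the only property every 'Positive' case has and every 'Negative' case lacks is: even length.

Positive, Negative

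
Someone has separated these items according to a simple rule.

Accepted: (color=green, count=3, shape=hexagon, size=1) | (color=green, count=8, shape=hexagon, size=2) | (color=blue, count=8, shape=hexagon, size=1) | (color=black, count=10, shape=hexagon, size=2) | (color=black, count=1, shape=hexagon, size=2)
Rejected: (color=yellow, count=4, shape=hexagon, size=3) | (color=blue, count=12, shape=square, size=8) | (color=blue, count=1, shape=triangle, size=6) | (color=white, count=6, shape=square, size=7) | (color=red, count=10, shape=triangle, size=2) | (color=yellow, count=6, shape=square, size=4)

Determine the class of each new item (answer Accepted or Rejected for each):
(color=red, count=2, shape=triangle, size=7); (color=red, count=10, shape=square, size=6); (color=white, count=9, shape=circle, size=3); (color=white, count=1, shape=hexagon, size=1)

The classifier is using: shape is hexagon AND size ≤ 2.
(color=red, count=2, shape=triangle, size=7) → shape is triangle, size = 7 → Rejected. (color=red, count=10, shape=square, size=6) → shape is square, size = 6 → Rejected. (color=white, count=9, shape=circle, size=3) → shape is circle, size = 3 → Rejected. (color=white, count=1, shape=hexagon, size=1) → shape is hexagon, size = 1 → Accepted.

Rejected, Rejected, Rejected, Accepted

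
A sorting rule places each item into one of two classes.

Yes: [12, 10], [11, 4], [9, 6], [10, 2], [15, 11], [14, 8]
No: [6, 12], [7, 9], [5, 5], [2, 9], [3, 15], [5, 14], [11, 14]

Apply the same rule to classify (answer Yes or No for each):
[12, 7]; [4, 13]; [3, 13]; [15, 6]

Looking at the examples, the only property every 'Yes' case has and every 'No' case lacks is: first > second.
[12, 7]: 12 > 7 — passes, so Yes. [4, 13]: 4 < 13 — does not pass, so No. [3, 13]: 3 < 13 — does not pass, so No. [15, 6]: 15 > 6 — passes, so Yes.

Yes, No, No, Yes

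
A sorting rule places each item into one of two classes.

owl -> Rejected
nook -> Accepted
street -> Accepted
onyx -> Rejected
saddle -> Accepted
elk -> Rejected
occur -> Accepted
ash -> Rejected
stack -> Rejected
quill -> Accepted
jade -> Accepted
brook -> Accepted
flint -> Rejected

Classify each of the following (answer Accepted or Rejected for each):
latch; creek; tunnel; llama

The common property of the 'Accepted' items is: has ≥ 2 vowels. No 'Rejected' item has it.
latch: Rejected (1 vowel).
creek: Accepted (2 vowels).
tunnel: Accepted (2 vowels).
llama: Accepted (2 vowels).

Rejected, Accepted, Accepted, Accepted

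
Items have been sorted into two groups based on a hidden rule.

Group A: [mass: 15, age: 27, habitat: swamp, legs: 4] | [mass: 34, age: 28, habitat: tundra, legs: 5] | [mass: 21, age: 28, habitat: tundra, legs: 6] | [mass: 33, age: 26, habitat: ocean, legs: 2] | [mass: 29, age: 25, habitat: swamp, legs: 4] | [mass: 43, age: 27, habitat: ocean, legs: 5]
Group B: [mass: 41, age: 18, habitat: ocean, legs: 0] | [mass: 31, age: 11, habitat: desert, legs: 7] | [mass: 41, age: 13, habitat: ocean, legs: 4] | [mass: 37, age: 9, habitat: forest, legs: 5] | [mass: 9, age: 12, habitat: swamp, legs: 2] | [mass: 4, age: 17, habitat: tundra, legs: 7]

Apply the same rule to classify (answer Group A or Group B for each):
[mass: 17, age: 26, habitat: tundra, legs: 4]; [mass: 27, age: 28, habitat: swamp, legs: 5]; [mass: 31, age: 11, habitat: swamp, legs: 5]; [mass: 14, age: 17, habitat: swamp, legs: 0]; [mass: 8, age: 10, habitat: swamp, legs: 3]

Group A, Group A, Group B, Group B, Group B

The common property of the 'Group A' items is: age ≥ 25. No 'Group B' item has it.
[mass: 17, age: 26, habitat: tundra, legs: 4]: age = 26 — has this property, so Group A. [mass: 27, age: 28, habitat: swamp, legs: 5]: age = 28 — has this property, so Group A. [mass: 31, age: 11, habitat: swamp, legs: 5]: age = 11 — fails the rule, so Group B. [mass: 14, age: 17, habitat: swamp, legs: 0]: age = 17 — fails the rule, so Group B. [mass: 8, age: 10, habitat: swamp, legs: 3]: age = 10 — fails the rule, so Group B.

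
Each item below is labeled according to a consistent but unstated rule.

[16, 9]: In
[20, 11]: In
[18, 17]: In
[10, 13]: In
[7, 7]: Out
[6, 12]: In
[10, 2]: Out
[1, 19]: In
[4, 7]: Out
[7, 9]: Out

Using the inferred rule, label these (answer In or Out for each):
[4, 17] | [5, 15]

A rule that fits every label: sum ≥ 18 — true of each 'In' example, false of each 'Out' one.

In, In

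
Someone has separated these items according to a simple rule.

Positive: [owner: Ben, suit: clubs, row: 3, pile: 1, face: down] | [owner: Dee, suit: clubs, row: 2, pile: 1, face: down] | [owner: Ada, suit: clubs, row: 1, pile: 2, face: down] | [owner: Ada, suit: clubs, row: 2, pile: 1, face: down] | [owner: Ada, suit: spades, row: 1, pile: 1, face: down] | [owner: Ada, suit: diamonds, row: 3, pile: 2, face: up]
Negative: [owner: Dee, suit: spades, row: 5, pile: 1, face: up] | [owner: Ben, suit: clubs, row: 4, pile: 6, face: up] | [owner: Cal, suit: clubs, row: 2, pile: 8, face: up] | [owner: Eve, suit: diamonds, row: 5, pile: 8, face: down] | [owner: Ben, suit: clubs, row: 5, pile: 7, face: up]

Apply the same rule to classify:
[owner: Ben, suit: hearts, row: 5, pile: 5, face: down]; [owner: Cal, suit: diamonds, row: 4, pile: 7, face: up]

Negative, Negative

The distinguishing property — pile ≤ 2 AND row ≤ 3 — holds for all the 'Positive' cases and none of the 'Negative' cases.
Negative: [owner: Ben, suit: hearts, row: 5, pile: 5, face: down], since pile = 5, row = 5.
Negative: [owner: Cal, suit: diamonds, row: 4, pile: 7, face: up], since pile = 7, row = 4.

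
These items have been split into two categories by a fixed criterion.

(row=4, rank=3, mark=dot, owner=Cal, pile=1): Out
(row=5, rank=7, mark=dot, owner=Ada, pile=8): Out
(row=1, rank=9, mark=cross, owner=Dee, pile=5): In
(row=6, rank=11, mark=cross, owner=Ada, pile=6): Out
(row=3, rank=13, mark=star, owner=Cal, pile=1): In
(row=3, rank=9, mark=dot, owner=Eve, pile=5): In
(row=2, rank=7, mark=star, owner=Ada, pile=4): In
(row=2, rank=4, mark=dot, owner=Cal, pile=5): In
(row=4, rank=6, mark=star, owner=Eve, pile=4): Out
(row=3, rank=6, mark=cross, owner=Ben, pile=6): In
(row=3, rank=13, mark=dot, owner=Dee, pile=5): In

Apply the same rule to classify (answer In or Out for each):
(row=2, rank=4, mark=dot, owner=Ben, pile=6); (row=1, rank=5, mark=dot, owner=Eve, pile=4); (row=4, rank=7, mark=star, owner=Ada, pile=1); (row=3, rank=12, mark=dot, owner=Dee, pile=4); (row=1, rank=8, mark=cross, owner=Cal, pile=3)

'In' ⟺ row ≤ 3.
(row=2, rank=4, mark=dot, owner=Ben, pile=6): In (row = 2). (row=1, rank=5, mark=dot, owner=Eve, pile=4): In (row = 1). (row=4, rank=7, mark=star, owner=Ada, pile=1): Out (row = 4). (row=3, rank=12, mark=dot, owner=Dee, pile=4): In (row = 3). (row=1, rank=8, mark=cross, owner=Cal, pile=3): In (row = 1).

In, In, Out, In, In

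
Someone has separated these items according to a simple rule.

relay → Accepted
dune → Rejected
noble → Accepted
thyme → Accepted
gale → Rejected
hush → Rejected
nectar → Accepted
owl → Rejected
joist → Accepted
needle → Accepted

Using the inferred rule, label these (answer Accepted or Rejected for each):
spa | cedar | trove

Rejected, Accepted, Accepted

The classifier is using: length ≥ 5.
spa: Rejected (length 3). cedar: Accepted (length 5). trove: Accepted (length 5).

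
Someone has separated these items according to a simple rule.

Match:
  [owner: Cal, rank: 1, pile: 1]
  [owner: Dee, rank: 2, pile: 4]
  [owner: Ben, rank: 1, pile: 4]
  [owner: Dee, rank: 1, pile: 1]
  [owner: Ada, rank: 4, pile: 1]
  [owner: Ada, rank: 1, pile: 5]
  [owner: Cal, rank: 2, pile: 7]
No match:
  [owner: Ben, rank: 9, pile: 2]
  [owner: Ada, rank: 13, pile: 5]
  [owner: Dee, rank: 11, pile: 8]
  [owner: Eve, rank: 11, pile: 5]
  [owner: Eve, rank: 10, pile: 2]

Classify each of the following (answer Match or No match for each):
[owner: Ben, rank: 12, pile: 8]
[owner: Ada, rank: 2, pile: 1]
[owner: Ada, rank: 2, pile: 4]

No match, Match, Match

A rule that fits every label: rank ≤ 4 — true of each 'Match' example, false of each 'No match' one.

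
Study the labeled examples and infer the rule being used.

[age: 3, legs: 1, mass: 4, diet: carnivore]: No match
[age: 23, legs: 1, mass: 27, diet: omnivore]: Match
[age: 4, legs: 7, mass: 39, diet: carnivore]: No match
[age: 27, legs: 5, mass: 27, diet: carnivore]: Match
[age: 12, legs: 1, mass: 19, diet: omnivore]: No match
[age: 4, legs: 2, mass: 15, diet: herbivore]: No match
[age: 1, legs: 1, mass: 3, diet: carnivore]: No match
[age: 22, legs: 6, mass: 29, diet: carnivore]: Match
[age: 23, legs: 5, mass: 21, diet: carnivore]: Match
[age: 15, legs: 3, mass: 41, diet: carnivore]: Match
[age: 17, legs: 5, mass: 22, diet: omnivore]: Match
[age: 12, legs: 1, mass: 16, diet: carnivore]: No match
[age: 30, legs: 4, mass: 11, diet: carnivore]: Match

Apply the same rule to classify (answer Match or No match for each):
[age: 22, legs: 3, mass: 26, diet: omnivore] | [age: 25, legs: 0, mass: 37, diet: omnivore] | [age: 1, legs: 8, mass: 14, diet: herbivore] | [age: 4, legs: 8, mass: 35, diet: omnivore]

Match, Match, No match, No match

The classifier is using: age ≥ 15.
[age: 22, legs: 3, mass: 26, diet: omnivore]: age = 22, passes → Match.
[age: 25, legs: 0, mass: 37, diet: omnivore]: age = 25, passes → Match.
[age: 1, legs: 8, mass: 14, diet: herbivore]: age = 1, doesn't match → No match.
[age: 4, legs: 8, mass: 35, diet: omnivore]: age = 4, doesn't match → No match.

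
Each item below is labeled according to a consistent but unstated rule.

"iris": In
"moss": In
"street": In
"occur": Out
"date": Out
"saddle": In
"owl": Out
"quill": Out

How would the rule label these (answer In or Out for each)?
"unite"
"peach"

Out, Out

One predicate separates the groups cleanly: contains 's'.
"unite": Out (no 's'). "peach": Out (no 's').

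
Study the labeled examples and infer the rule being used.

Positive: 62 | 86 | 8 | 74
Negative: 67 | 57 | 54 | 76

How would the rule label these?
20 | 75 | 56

Rule: ≡ 2 (mod 3). This holds for each 'Positive' example and fails for each 'Negative' one.
20: Positive (20 mod 3 = 2). 75: Negative (75 mod 3 = 0). 56: Positive (56 mod 3 = 2).

Positive, Negative, Positive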